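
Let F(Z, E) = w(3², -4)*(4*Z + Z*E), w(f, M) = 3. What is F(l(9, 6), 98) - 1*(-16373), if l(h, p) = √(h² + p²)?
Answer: 16373 + 918*√13 ≈ 19683.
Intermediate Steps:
F(Z, E) = 12*Z + 3*E*Z (F(Z, E) = 3*(4*Z + Z*E) = 3*(4*Z + E*Z) = 12*Z + 3*E*Z)
F(l(9, 6), 98) - 1*(-16373) = 3*√(9² + 6²)*(4 + 98) - 1*(-16373) = 3*√(81 + 36)*102 + 16373 = 3*√117*102 + 16373 = 3*(3*√13)*102 + 16373 = 918*√13 + 16373 = 16373 + 918*√13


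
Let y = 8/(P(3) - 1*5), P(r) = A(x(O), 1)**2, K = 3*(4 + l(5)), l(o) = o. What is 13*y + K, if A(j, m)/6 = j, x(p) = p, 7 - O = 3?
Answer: 15521/571 ≈ 27.182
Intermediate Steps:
O = 4 (O = 7 - 1*3 = 7 - 3 = 4)
K = 27 (K = 3*(4 + 5) = 3*9 = 27)
A(j, m) = 6*j
P(r) = 576 (P(r) = (6*4)**2 = 24**2 = 576)
y = 8/571 (y = 8/(576 - 1*5) = 8/(576 - 5) = 8/571 ≈ 0.014011)
13*y + K = 13*(8/571) + 27 = 104/571 + 27 = 15521/571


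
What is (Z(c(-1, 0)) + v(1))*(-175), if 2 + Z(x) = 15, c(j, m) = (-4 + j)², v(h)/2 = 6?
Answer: -4375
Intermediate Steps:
v(h) = 12 (v(h) = 2*6 = 12)
Z(x) = 13 (Z(x) = -2 + 15 = 13)
(Z(c(-1, 0)) + v(1))*(-175) = (13 + 12)*(-175) = 25*(-175) = -4375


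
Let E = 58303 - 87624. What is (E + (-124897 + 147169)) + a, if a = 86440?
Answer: 79391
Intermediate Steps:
E = -29321
(E + (-124897 + 147169)) + a = (-29321 + (-124897 + 147169)) + 86440 = (-29321 + 22272) + 86440 = -7049 + 86440 = 79391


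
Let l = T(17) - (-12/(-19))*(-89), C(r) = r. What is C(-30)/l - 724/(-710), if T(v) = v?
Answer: 301192/493805 ≈ 0.60994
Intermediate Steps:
l = 1391/19 (l = 17 - (-12/(-19))*(-89) = 17 - (-12*(-1/19))*(-89) = 17 - 12*(-89)/19 = 17 - 1*(-1068/19) = 17 + 1068/19 = 1391/19 ≈ 73.211)
C(-30)/l - 724/(-710) = -30/1391/19 - 724/(-710) = -30*19/1391 - 724*(-1/710) = -570/1391 + 362/355 = 301192/493805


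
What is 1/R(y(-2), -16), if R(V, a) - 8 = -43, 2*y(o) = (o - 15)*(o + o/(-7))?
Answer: -1/35 ≈ -0.028571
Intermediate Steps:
y(o) = 3*o*(-15 + o)/7 (y(o) = ((o - 15)*(o + o/(-7)))/2 = ((-15 + o)*(o + o*(-1/7)))/2 = ((-15 + o)*(o - o/7))/2 = ((-15 + o)*(6*o/7))/2 = (6*o*(-15 + o)/7)/2 = 3*o*(-15 + o)/7)
R(V, a) = -35 (R(V, a) = 8 - 43 = -35)
1/R(y(-2), -16) = 1/(-35) = -1/35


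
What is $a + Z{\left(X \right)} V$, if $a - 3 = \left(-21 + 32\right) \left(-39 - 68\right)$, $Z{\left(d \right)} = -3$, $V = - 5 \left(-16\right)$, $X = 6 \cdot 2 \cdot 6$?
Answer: $-1414$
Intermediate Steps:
$X = 72$ ($X = 12 \cdot 6 = 72$)
$V = 80$ ($V = \left(-1\right) \left(-80\right) = 80$)
$a = -1174$ ($a = 3 + \left(-21 + 32\right) \left(-39 - 68\right) = 3 + 11 \left(-107\right) = 3 - 1177 = -1174$)
$a + Z{\left(X \right)} V = -1174 - 240 = -1414$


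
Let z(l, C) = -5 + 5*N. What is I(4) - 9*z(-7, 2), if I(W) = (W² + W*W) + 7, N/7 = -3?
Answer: 1029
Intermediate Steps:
N = -21 (N = 7*(-3) = -21)
I(W) = 7 + 2*W² (I(W) = (W² + W²) + 7 = 2*W² + 7 = 7 + 2*W²)
z(l, C) = -110 (z(l, C) = -5 + 5*(-21) = -5 - 105 = -110)
I(4) - 9*z(-7, 2) = (7 + 2*4²) - 9*(-110) = (7 + 2*16) + 990 = (7 + 32) + 990 = 39 + 990 = 1029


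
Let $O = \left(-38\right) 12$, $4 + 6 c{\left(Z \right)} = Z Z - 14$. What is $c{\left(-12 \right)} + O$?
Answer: $-435$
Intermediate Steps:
$c{\left(Z \right)} = -3 + \frac{Z^{2}}{6}$ ($c{\left(Z \right)} = - \frac{2}{3} + \frac{Z Z - 14}{6} = - \frac{2}{3} + \frac{Z^{2} - 14}{6} = - \frac{2}{3} + \frac{-14 + Z^{2}}{6} = - \frac{2}{3} + \left(- \frac{7}{3} + \frac{Z^{2}}{6}\right) = -3 + \frac{Z^{2}}{6}$)
$O = -456$
$c{\left(-12 \right)} + O = \left(-3 + \frac{\left(-12\right)^{2}}{6}\right) - 456 = \left(-3 + \frac{1}{6} \cdot 144\right) - 456 = \left(-3 + 24\right) - 456 = 21 - 456 = -435$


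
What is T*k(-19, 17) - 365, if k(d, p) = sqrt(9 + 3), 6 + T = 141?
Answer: -365 + 270*sqrt(3) ≈ 102.65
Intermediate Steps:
T = 135 (T = -6 + 141 = 135)
k(d, p) = 2*sqrt(3) (k(d, p) = sqrt(12) = 2*sqrt(3))
T*k(-19, 17) - 365 = 135*(2*sqrt(3)) - 365 = 270*sqrt(3) - 365 = -365 + 270*sqrt(3)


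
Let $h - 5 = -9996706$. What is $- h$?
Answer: $9996701$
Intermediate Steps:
$h = -9996701$ ($h = 5 - 9996706 = -9996701$)
$- h = \left(-1\right) \left(-9996701\right) = 9996701$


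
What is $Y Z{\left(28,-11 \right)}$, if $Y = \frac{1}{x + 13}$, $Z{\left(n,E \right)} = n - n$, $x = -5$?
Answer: $0$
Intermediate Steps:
$Z{\left(n,E \right)} = 0$
$Y = \frac{1}{8}$ ($Y = \frac{1}{-5 + 13} = \frac{1}{8} \approx 0.125$)
$Y Z{\left(28,-11 \right)} = \frac{1}{8} \cdot 0 = 0$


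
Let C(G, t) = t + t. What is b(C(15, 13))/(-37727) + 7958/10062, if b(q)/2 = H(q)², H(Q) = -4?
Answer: 149954741/189804537 ≈ 0.79005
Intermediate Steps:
C(G, t) = 2*t
b(q) = 32 (b(q) = 2*(-4)² = 2*16 = 32)
b(C(15, 13))/(-37727) + 7958/10062 = 32/(-37727) + 7958/10062 = 32*(-1/37727) + 7958*(1/10062) = -32/37727 + 3979/5031 = 149954741/189804537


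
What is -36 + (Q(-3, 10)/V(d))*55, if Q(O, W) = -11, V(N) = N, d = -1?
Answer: 569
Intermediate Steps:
-36 + (Q(-3, 10)/V(d))*55 = -36 - 11/(-1)*55 = -36 - 11*(-1)*55 = -36 + 11*55 = -36 + 605 = 569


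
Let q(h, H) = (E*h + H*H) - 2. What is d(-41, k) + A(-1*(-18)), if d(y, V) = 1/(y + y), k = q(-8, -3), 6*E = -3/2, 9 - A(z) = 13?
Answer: -329/82 ≈ -4.0122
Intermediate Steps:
A(z) = -4 (A(z) = 9 - 1*13 = 9 - 13 = -4)
E = -¼ (E = (-3/2)/6 = (-3*½)/6 = (⅙)*(-3/2) = -¼ ≈ -0.25000)
q(h, H) = -2 + H² - h/4 (q(h, H) = (-h/4 + H*H) - 2 = (-h/4 + H²) - 2 = (H² - h/4) - 2 = -2 + H² - h/4)
k = 9 (k = -2 + (-3)² - ¼*(-8) = -2 + 9 + 2 = 9)
d(y, V) = 1/(2*y)
d(-41, k) + A(-1*(-18)) = (½)/(-41) - 4 = (½)*(-1/41) - 4 = -1/82 - 4 = -329/82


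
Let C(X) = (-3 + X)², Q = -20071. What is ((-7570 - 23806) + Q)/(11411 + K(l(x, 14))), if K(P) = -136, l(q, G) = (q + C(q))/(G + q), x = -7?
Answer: -4677/1025 ≈ -4.5629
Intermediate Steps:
l(q, G) = (q + (-3 + q)²)/(G + q)
((-7570 - 23806) + Q)/(11411 + K(l(x, 14))) = ((-7570 - 23806) - 20071)/(11411 - 136) = (-31376 - 20071)/11275 = -51447*1/11275 = -4677/1025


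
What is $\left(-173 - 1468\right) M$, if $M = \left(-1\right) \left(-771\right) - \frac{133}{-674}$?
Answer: $- \frac{852970467}{674} \approx -1.2655 \cdot 10^{6}$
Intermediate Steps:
$M = \frac{519787}{674}$ ($M = 771 - - \frac{133}{674} = 771 + \frac{133}{674} = \frac{519787}{674} \approx 771.2$)
$\left(-173 - 1468\right) M = \left(-173 - 1468\right) \frac{519787}{674} = \left(-1641\right) \frac{519787}{674} = - \frac{852970467}{674}$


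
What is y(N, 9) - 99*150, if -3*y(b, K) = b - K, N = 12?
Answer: -14851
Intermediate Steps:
y(b, K) = -b/3 + K/3 (y(b, K) = -(b - K)/3 = -b/3 + K/3)
y(N, 9) - 99*150 = (-⅓*12 + (⅓)*9) - 99*150 = (-4 + 3) - 14850 = -1 - 14850 = -14851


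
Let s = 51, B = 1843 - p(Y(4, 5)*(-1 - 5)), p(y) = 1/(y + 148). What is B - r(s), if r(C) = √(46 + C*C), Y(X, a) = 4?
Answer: 228531/124 - √2647 ≈ 1791.5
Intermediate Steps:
p(y) = 1/(148 + y)
B = 228531/124 (B = 1843 - 1/(148 + 4*(-1 - 5)) = 1843 - 1/(148 + 4*(-6)) = 1843 - 1/(148 - 24) = 1843 - 1/124 = 228531/124 ≈ 1843.0)
r(C) = √(46 + C²)
B - r(s) = 228531/124 - √(46 + 51²) = 228531/124 - √(46 + 2601) = 228531/124 - √2647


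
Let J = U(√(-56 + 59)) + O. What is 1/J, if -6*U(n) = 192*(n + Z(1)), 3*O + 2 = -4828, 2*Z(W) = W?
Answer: -271/440134 + 8*√3/660201 ≈ -0.00059473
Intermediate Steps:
Z(W) = W/2
O = -1610 (O = -⅔ + (⅓)*(-4828) = -⅔ - 4828/3 = -1610)
U(n) = -16 - 32*n (U(n) = -32*(n + (½)*1) = -32*(n + ½) = -32*(½ + n) = -(96 + 192*n)/6 = -16 - 32*n)
J = -1626 - 32*√3 (J = (-16 - 32*√(-56 + 59)) - 1610 = (-16 - 32*√3) - 1610 = -1626 - 32*√3 ≈ -1681.4)
1/J = 1/(-1626 - 32*√3)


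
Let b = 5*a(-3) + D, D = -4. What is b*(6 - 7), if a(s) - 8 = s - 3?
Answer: -6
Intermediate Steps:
a(s) = 5 + s (a(s) = 8 + (s - 3) = 8 + (-3 + s) = 5 + s)
b = 6 (b = 5*(5 - 3) - 4 = 5*2 - 4 = 10 - 4 = 6)
b*(6 - 7) = 6*(6 - 7) = 6*(-1) = -6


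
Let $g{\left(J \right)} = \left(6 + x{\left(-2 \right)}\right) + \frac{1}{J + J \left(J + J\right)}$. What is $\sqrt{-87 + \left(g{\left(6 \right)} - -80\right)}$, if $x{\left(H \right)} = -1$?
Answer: $\frac{i \sqrt{12090}}{78} \approx 1.4097 i$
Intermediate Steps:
$g{\left(J \right)} = 5 + \frac{1}{J + 2 J^{2}}$ ($g{\left(J \right)} = \left(6 - 1\right) + \frac{1}{J + J \left(J + J\right)} = 5 + \frac{1}{J + J 2 J} = 5 + \frac{1}{J + 2 J^{2}}$)
$\sqrt{-87 + \left(g{\left(6 \right)} - -80\right)} = \sqrt{-87 + \left(\frac{1 + 5 \cdot 6 + 10 \cdot 6^{2}}{6 \left(1 + 2 \cdot 6\right)} - -80\right)} = \sqrt{-87 + \left(\frac{1 + 30 + 10 \cdot 36}{6 \left(1 + 12\right)} + 80\right)} = \sqrt{-87 + \left(\frac{1 + 30 + 360}{6 \cdot 13} + 80\right)} = \sqrt{-87 + \left(\frac{1}{6} \cdot \frac{1}{13} \cdot 391 + 80\right)} = \sqrt{-87 + \left(\frac{391}{78} + 80\right)} = \sqrt{-87 + \frac{6631}{78}} = \sqrt{- \frac{155}{78}} = \frac{i \sqrt{12090}}{78}$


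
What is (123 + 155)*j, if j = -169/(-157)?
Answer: 46982/157 ≈ 299.25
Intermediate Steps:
j = 169/157 (j = -169*(-1/157) = 169/157 ≈ 1.0764)
(123 + 155)*j = (123 + 155)*(169/157) = 278*(169/157) = 46982/157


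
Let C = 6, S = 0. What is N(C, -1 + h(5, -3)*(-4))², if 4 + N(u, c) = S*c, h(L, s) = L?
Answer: 16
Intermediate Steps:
N(u, c) = -4 (N(u, c) = -4 + 0*c = -4 + 0 = -4)
N(C, -1 + h(5, -3)*(-4))² = (-4)² = 16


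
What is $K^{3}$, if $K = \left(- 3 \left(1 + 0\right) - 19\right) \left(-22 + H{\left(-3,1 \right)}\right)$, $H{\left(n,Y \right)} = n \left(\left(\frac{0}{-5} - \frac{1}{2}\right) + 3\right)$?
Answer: $273359449$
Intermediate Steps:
$H{\left(n,Y \right)} = \frac{5 n}{2}$ ($H{\left(n,Y \right)} = n \left(\left(0 \left(- \frac{1}{5}\right) - \frac{1}{2}\right) + 3\right) = n \left(\left(0 - \frac{1}{2}\right) + 3\right) = n \left(- \frac{1}{2} + 3\right) = n \frac{5}{2} = \frac{5 n}{2}$)
$K = 649$ ($K = \left(- 3 \left(1 + 0\right) - 19\right) \left(-22 + \frac{5}{2} \left(-3\right)\right) = \left(\left(-3\right) 1 - 19\right) \left(-22 - \frac{15}{2}\right) = \left(-3 - 19\right) \left(- \frac{59}{2}\right) = \left(-22\right) \left(- \frac{59}{2}\right) = 649$)
$K^{3} = 649^{3} = 273359449$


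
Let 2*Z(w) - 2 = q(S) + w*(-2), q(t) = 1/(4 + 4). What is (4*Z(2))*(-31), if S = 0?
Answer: 465/4 ≈ 116.25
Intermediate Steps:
q(t) = ⅛ (q(t) = 1/8 = ⅛)
Z(w) = 17/16 - w (Z(w) = 1 + (⅛ + w*(-2))/2 = 1 + (⅛ - 2*w)/2 = 1 + (1/16 - w) = 17/16 - w)
(4*Z(2))*(-31) = (4*(17/16 - 1*2))*(-31) = (4*(17/16 - 2))*(-31) = (4*(-15/16))*(-31) = -15/4*(-31) = 465/4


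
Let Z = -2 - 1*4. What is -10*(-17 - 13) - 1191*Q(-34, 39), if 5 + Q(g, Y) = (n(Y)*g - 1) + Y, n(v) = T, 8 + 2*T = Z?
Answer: -322461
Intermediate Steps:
Z = -6 (Z = -2 - 4 = -6)
T = -7 (T = -4 + (½)*(-6) = -4 - 3 = -7)
n(v) = -7
Q(g, Y) = -6 + Y - 7*g (Q(g, Y) = -5 + ((-7*g - 1) + Y) = -5 + ((-1 - 7*g) + Y) = -5 + (-1 + Y - 7*g) = -6 + Y - 7*g)
-10*(-17 - 13) - 1191*Q(-34, 39) = -10*(-17 - 13) - 1191*(-6 + 39 - 7*(-34)) = -10*(-30) - 1191*(-6 + 39 + 238) = 300 - 1191*271 = 300 - 322761 = -322461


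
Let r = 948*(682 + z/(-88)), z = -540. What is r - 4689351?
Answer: -44406975/11 ≈ -4.0370e+6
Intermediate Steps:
r = 7175886/11 (r = 948*(682 - 540/(-88)) = 948*(682 - 540*(-1/88)) = 948*(682 + 135/22) = 948*(15139/22) = 7175886/11 ≈ 6.5235e+5)
r - 4689351 = 7175886/11 - 4689351 = -44406975/11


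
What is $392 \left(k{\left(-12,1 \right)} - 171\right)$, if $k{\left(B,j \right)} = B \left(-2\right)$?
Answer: $-57624$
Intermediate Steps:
$k{\left(B,j \right)} = - 2 B$
$392 \left(k{\left(-12,1 \right)} - 171\right) = 392 \left(\left(-2\right) \left(-12\right) - 171\right) = 392 \left(24 - 171\right) = 392 \left(-147\right) = -57624$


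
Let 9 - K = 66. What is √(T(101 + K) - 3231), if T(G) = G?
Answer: I*√3187 ≈ 56.453*I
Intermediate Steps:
K = -57 (K = 9 - 1*66 = 9 - 66 = -57)
√(T(101 + K) - 3231) = √((101 - 57) - 3231) = √(44 - 3231) = √(-3187) = I*√3187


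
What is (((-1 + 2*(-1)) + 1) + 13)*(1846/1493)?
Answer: 20306/1493 ≈ 13.601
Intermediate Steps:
(((-1 + 2*(-1)) + 1) + 13)*(1846/1493) = (((-1 - 2) + 1) + 13)*(1846*(1/1493)) = ((-3 + 1) + 13)*(1846/1493) = (-2 + 13)*(1846/1493) = 11*(1846/1493) = 20306/1493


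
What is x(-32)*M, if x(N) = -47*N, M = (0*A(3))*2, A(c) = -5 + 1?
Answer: 0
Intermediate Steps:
A(c) = -4
M = 0 (M = (0*(-4))*2 = 0*2 = 0)
x(-32)*M = -47*(-32)*0 = 1504*0 = 0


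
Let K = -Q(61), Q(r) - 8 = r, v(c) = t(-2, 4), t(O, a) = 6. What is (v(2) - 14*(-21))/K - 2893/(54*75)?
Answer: -471539/93150 ≈ -5.0621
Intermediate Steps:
v(c) = 6
Q(r) = 8 + r
K = -69 (K = -(8 + 61) = -1*69 = -69)
(v(2) - 14*(-21))/K - 2893/(54*75) = (6 - 14*(-21))/(-69) - 2893/(54*75) = (6 + 294)*(-1/69) - 2893/4050 = 300*(-1/69) - 2893*1/4050 = -100/23 - 2893/4050 = -471539/93150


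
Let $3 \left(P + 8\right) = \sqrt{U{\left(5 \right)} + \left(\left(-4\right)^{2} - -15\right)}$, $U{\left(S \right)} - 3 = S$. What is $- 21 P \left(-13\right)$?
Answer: $-2184 + 91 \sqrt{39} \approx -1615.7$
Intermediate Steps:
$U{\left(S \right)} = 3 + S$
$P = -8 + \frac{\sqrt{39}}{3}$ ($P = -8 + \frac{\sqrt{\left(3 + 5\right) + \left(\left(-4\right)^{2} - -15\right)}}{3} = -8 + \frac{\sqrt{8 + \left(16 + 15\right)}}{3} = -8 + \frac{\sqrt{8 + 31}}{3} = -8 + \frac{\sqrt{39}}{3} \approx -5.9183$)
$- 21 P \left(-13\right) = - 21 \left(-8 + \frac{\sqrt{39}}{3}\right) \left(-13\right) = \left(168 - 7 \sqrt{39}\right) \left(-13\right) = -2184 + 91 \sqrt{39}$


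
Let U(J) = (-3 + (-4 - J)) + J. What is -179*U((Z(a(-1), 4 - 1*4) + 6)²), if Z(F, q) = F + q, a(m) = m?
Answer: 1253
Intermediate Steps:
U(J) = -7 (U(J) = (-7 - J) + J = -7)
-179*U((Z(a(-1), 4 - 1*4) + 6)²) = -179*(-7) = 1253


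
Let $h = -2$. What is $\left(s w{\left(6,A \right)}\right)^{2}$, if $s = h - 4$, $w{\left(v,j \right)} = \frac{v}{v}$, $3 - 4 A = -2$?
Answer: $36$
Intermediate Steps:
$A = \frac{5}{4}$ ($A = \frac{3}{4} - - \frac{1}{2} = \frac{3}{4} + \frac{1}{2} = \frac{5}{4} \approx 1.25$)
$w{\left(v,j \right)} = 1$
$s = -6$ ($s = -2 - 4 = -6$)
$\left(s w{\left(6,A \right)}\right)^{2} = \left(\left(-6\right) 1\right)^{2} = \left(-6\right)^{2} = 36$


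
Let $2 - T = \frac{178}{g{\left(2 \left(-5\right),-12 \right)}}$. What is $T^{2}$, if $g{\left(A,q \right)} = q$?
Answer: $\frac{10201}{36} \approx 283.36$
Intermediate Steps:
$T = \frac{101}{6}$ ($T = 2 - \frac{178}{-12} = 2 - 178 \left(- \frac{1}{12}\right) = 2 - - \frac{89}{6} = 2 + \frac{89}{6} = \frac{101}{6} \approx 16.833$)
$T^{2} = \left(\frac{101}{6}\right)^{2} = \frac{10201}{36}$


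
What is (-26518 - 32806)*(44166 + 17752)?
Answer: -3673223432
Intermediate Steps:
(-26518 - 32806)*(44166 + 17752) = -59324*61918 = -3673223432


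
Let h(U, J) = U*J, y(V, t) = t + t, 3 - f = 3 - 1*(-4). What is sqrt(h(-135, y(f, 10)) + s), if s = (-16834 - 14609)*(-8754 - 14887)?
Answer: sqrt(743341263) ≈ 27264.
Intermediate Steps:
f = -4 (f = 3 - (3 - 1*(-4)) = 3 - (3 + 4) = 3 - 1*7 = 3 - 7 = -4)
y(V, t) = 2*t
s = 743343963 (s = -31443*(-23641) = 743343963)
h(U, J) = J*U
sqrt(h(-135, y(f, 10)) + s) = sqrt((2*10)*(-135) + 743343963) = sqrt(20*(-135) + 743343963) = sqrt(-2700 + 743343963) = sqrt(743341263)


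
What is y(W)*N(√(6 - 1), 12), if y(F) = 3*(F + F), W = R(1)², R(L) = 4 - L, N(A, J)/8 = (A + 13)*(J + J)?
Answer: 134784 + 10368*√5 ≈ 1.5797e+5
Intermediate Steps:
N(A, J) = 16*J*(13 + A) (N(A, J) = 8*((A + 13)*(J + J)) = 8*((13 + A)*(2*J)) = 8*(2*J*(13 + A)) = 16*J*(13 + A))
W = 9 (W = (4 - 1*1)² = (4 - 1)² = 3² = 9)
y(F) = 6*F (y(F) = 3*(2*F) = 6*F)
y(W)*N(√(6 - 1), 12) = (6*9)*(16*12*(13 + √(6 - 1))) = 54*(16*12*(13 + √5)) = 54*(2496 + 192*√5) = 134784 + 10368*√5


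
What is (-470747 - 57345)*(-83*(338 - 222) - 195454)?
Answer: 108302163544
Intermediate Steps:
(-470747 - 57345)*(-83*(338 - 222) - 195454) = -528092*(-83*116 - 195454) = -528092*(-9628 - 195454) = -528092*(-205082) = 108302163544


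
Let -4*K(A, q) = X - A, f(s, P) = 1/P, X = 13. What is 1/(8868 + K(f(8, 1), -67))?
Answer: 1/8865 ≈ 0.00011280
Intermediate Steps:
K(A, q) = -13/4 + A/4 (K(A, q) = -(13 - A)/4 = -13/4 + A/4)
1/(8868 + K(f(8, 1), -67)) = 1/(8868 + (-13/4 + (¼)/1)) = 1/(8868 + (-13/4 + (¼)*1)) = 1/(8868 + (-13/4 + ¼)) = 1/(8868 - 3) = 1/8865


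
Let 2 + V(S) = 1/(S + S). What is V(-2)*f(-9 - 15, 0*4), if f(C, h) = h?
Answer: 0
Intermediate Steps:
V(S) = -2 + 1/(2*S) (V(S) = -2 + 1/(S + S) = -2 + 1/(2*S))
V(-2)*f(-9 - 15, 0*4) = (-2 + (1/2)/(-2))*(0*4) = (-2 + (1/2)*(-1/2))*0 = (-2 - 1/4)*0 = -9/4*0 = 0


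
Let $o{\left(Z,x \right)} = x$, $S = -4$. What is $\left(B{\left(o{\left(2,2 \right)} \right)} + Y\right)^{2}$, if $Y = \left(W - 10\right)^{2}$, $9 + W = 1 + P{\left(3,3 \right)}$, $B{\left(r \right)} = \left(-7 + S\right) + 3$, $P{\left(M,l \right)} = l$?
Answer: $47089$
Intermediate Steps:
$B{\left(r \right)} = -8$ ($B{\left(r \right)} = \left(-7 - 4\right) + 3 = -11 + 3 = -8$)
$W = -5$ ($W = -9 + \left(1 + 3\right) = -9 + 4 = -5$)
$Y = 225$ ($Y = \left(-5 - 10\right)^{2} = \left(-15\right)^{2} = 225$)
$\left(B{\left(o{\left(2,2 \right)} \right)} + Y\right)^{2} = \left(-8 + 225\right)^{2} = 217^{2} = 47089$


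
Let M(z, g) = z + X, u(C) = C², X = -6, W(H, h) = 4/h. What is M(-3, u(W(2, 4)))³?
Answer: -729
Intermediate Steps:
M(z, g) = -6 + z (M(z, g) = z - 6 = -6 + z)
M(-3, u(W(2, 4)))³ = (-6 - 3)³ = (-9)³ = -729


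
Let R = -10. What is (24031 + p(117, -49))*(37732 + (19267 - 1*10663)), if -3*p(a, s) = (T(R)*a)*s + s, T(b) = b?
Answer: 686328832/3 ≈ 2.2878e+8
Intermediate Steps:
p(a, s) = -s/3 + 10*a*s/3 (p(a, s) = -((-10*a)*s + s)/3 = -(-10*a*s + s)/3 = -(s - 10*a*s)/3 = -s/3 + 10*a*s/3)
(24031 + p(117, -49))*(37732 + (19267 - 1*10663)) = (24031 + (⅓)*(-49)*(-1 + 10*117))*(37732 + (19267 - 1*10663)) = (24031 + (⅓)*(-49)*(-1 + 1170))*(37732 + (19267 - 10663)) = (24031 + (⅓)*(-49)*1169)*(37732 + 8604) = (24031 - 57281/3)*46336 = (14812/3)*46336 = 686328832/3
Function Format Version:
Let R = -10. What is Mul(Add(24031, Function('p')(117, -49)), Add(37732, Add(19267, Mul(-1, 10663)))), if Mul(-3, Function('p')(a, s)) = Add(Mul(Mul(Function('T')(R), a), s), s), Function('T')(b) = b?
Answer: Rational(686328832, 3) ≈ 2.2878e+8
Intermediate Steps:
Function('p')(a, s) = Add(Mul(Rational(-1, 3), s), Mul(Rational(10, 3), a, s)) (Function('p')(a, s) = Mul(Rational(-1, 3), Add(Mul(Mul(-10, a), s), s)) = Mul(Rational(-1, 3), Add(Mul(-10, a, s), s)) = Mul(Rational(-1, 3), Add(s, Mul(-10, a, s))) = Add(Mul(Rational(-1, 3), s), Mul(Rational(10, 3), a, s)))
Mul(Add(24031, Function('p')(117, -49)), Add(37732, Add(19267, Mul(-1, 10663)))) = Mul(Add(24031, Mul(Rational(1, 3), -49, Add(-1, Mul(10, 117)))), Add(37732, Add(19267, Mul(-1, 10663)))) = Mul(Add(24031, Mul(Rational(1, 3), -49, Add(-1, 1170))), Add(37732, Add(19267, -10663))) = Mul(Add(24031, Mul(Rational(1, 3), -49, 1169)), Add(37732, 8604)) = Mul(Add(24031, Rational(-57281, 3)), 46336) = Mul(Rational(14812, 3), 46336) = Rational(686328832, 3)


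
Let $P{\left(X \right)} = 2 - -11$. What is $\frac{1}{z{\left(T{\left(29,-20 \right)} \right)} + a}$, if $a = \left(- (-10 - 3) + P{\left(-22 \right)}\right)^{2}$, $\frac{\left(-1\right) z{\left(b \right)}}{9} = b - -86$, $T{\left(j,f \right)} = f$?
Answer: $\frac{1}{82} \approx 0.012195$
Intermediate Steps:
$z{\left(b \right)} = -774 - 9 b$ ($z{\left(b \right)} = - 9 \left(b - -86\right) = - 9 \left(b + 86\right) = - 9 \left(86 + b\right) = -774 - 9 b$)
$P{\left(X \right)} = 13$ ($P{\left(X \right)} = 2 + 11 = 13$)
$a = 676$ ($a = \left(- (-10 - 3) + 13\right)^{2} = \left(\left(-1\right) \left(-13\right) + 13\right)^{2} = \left(13 + 13\right)^{2} = 26^{2} = 676$)
$\frac{1}{z{\left(T{\left(29,-20 \right)} \right)} + a} = \frac{1}{\left(-774 - -180\right) + 676} = \frac{1}{\left(-774 + 180\right) + 676} = \frac{1}{-594 + 676} = \frac{1}{82}$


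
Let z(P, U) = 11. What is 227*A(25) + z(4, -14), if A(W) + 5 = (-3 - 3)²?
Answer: 7048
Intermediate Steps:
A(W) = 31 (A(W) = -5 + (-3 - 3)² = -5 + (-6)² = -5 + 36 = 31)
227*A(25) + z(4, -14) = 227*31 + 11 = 7037 + 11 = 7048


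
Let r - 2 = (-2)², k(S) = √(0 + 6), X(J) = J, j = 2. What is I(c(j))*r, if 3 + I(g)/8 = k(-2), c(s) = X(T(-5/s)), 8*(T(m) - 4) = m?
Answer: -144 + 48*√6 ≈ -26.424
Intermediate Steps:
T(m) = 4 + m/8
c(s) = 4 - 5/(8*s) (c(s) = 4 + (-5/s)/8 = 4 - 5/(8*s))
k(S) = √6
I(g) = -24 + 8*√6
r = 6 (r = 2 + (-2)² = 2 + 4 = 6)
I(c(j))*r = (-24 + 8*√6)*6 = -144 + 48*√6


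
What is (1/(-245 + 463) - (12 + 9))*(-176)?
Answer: 402776/109 ≈ 3695.2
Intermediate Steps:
(1/(-245 + 463) - (12 + 9))*(-176) = (1/218 - 1*21)*(-176) = (1/218 - 21)*(-176) = -4577/218*(-176) = 402776/109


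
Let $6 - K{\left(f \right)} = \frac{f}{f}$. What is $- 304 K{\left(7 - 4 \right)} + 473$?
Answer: $-1047$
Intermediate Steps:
$K{\left(f \right)} = 5$ ($K{\left(f \right)} = 6 - \frac{f}{f} = 6 - 1 = 5$)
$- 304 K{\left(7 - 4 \right)} + 473 = \left(-304\right) 5 + 473 = -1520 + 473 = -1047$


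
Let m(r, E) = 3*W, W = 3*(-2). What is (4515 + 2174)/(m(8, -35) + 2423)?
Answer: 6689/2405 ≈ 2.7813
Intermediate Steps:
W = -6
m(r, E) = -18 (m(r, E) = 3*(-6) = -18)
(4515 + 2174)/(m(8, -35) + 2423) = (4515 + 2174)/(-18 + 2423) = 6689/2405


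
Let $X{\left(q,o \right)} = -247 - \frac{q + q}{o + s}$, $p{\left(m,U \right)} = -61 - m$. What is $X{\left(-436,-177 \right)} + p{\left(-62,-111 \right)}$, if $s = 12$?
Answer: $- \frac{41462}{165} \approx -251.28$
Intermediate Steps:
$X{\left(q,o \right)} = -247 - \frac{2 q}{12 + o}$ ($X{\left(q,o \right)} = -247 - \frac{q + q}{o + 12} = -247 - \frac{2 q}{12 + o}$)
$X{\left(-436,-177 \right)} + p{\left(-62,-111 \right)} = \frac{-2964 - -43719 - -872}{12 - 177} - -1 = \frac{-2964 + 43719 + 872}{-165} + \left(-61 + 62\right) = \left(- \frac{1}{165}\right) 41627 + 1 = - \frac{41627}{165} + 1 = - \frac{41462}{165}$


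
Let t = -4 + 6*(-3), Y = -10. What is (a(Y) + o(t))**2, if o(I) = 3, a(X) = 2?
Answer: 25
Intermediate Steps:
t = -22 (t = -4 - 18 = -22)
(a(Y) + o(t))**2 = (2 + 3)**2 = 5**2 = 25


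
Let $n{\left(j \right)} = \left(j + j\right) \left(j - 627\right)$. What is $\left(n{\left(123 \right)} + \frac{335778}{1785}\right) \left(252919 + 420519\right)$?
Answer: $- \frac{2917909958156}{35} \approx -8.3369 \cdot 10^{10}$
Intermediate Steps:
$n{\left(j \right)} = 2 j \left(-627 + j\right)$
$\left(n{\left(123 \right)} + \frac{335778}{1785}\right) \left(252919 + 420519\right) = \left(2 \cdot 123 \left(-627 + 123\right) + \frac{335778}{1785}\right) \left(252919 + 420519\right) = \left(2 \cdot 123 \left(-504\right) + 335778 \cdot \frac{1}{1785}\right) 673438 = \left(-123984 + \frac{111926}{595}\right) 673438 = \left(- \frac{73658554}{595}\right) 673438 = - \frac{2917909958156}{35}$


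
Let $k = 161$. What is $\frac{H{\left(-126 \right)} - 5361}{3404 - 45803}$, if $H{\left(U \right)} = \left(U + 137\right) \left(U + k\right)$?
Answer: $\frac{4976}{42399} \approx 0.11736$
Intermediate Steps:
$H{\left(U \right)} = \left(137 + U\right) \left(161 + U\right)$ ($H{\left(U \right)} = \left(U + 137\right) \left(U + 161\right) = \left(137 + U\right) \left(161 + U\right)$)
$\frac{H{\left(-126 \right)} - 5361}{3404 - 45803} = \frac{\left(22057 + \left(-126\right)^{2} + 298 \left(-126\right)\right) - 5361}{3404 - 45803} = \frac{\left(22057 + 15876 - 37548\right) - 5361}{-42399} = \left(385 - 5361\right) \left(- \frac{1}{42399}\right) = \left(-4976\right) \left(- \frac{1}{42399}\right) = \frac{4976}{42399}$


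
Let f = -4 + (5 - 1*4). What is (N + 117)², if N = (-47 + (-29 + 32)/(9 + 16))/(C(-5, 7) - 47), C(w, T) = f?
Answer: 5433311521/390625 ≈ 13909.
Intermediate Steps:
f = -3 (f = -4 + (5 - 4) = -4 + 1 = -3)
C(w, T) = -3
N = 586/625 (N = (-47 + (-29 + 32)/(9 + 16))/(-3 - 47) = (-47 + 3/25)/(-50) = (-47 + 3*(1/25))*(-1/50) = (-47 + 3/25)*(-1/50) = -1172/25*(-1/50) = 586/625 ≈ 0.93760)
(N + 117)² = (586/625 + 117)² = (73711/625)² = 5433311521/390625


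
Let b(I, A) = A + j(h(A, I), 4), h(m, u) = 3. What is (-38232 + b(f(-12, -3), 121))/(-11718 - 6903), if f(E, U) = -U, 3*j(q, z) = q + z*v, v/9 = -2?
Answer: 38134/18621 ≈ 2.0479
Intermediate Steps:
v = -18 (v = 9*(-2) = -18)
j(q, z) = -6*z + q/3 (j(q, z) = (q + z*(-18))/3 = (q - 18*z)/3 = -6*z + q/3)
b(I, A) = -23 + A (b(I, A) = A + (-6*4 + (⅓)*3) = A + (-24 + 1) = A - 23 = -23 + A)
(-38232 + b(f(-12, -3), 121))/(-11718 - 6903) = (-38232 + (-23 + 121))/(-11718 - 6903) = (-38232 + 98)/(-18621) = -38134*(-1/18621) = 38134/18621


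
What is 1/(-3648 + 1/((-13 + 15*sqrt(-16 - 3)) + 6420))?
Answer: (-15*sqrt(19) + 6407*I)/(5*(-4674547*I + 10944*sqrt(19))) ≈ -0.00027412 + 1.1902e-13*I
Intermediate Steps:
1/(-3648 + 1/((-13 + 15*sqrt(-16 - 3)) + 6420)) = 1/(-3648 + 1/((-13 + 15*sqrt(-19)) + 6420)) = 1/(-3648 + 1/((-13 + 15*(I*sqrt(19))) + 6420)) = 1/(-3648 + 1/((-13 + 15*I*sqrt(19)) + 6420)) = 1/(-3648 + 1/(6407 + 15*I*sqrt(19)))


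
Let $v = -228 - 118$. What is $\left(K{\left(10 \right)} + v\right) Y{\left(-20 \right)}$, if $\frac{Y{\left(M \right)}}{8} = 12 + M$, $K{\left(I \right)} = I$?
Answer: $21504$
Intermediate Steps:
$Y{\left(M \right)} = 96 + 8 M$ ($Y{\left(M \right)} = 8 \left(12 + M\right) = 96 + 8 M$)
$v = -346$
$\left(K{\left(10 \right)} + v\right) Y{\left(-20 \right)} = \left(10 - 346\right) \left(96 + 8 \left(-20\right)\right) = - 336 \left(96 - 160\right) = \left(-336\right) \left(-64\right) = 21504$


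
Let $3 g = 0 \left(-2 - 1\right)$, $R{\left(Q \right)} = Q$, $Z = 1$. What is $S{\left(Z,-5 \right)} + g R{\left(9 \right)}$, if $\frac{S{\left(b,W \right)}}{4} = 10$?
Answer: $40$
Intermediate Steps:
$S{\left(b,W \right)} = 40$ ($S{\left(b,W \right)} = 4 \cdot 10 = 40$)
$g = 0$ ($g = \frac{0 \left(-2 - 1\right)}{3} = \frac{0 \left(-3\right)}{3} = \frac{1}{3} \cdot 0 = 0$)
$S{\left(Z,-5 \right)} + g R{\left(9 \right)} = 40 + 0 \cdot 9 = 40 + 0 = 40$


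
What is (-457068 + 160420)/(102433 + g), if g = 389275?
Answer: -74162/122927 ≈ -0.60330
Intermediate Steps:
(-457068 + 160420)/(102433 + g) = (-457068 + 160420)/(102433 + 389275) = -296648/491708 = -296648*1/491708 = -74162/122927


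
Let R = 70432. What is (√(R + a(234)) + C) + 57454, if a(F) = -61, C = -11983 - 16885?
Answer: 28586 + 3*√7819 ≈ 28851.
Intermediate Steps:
C = -28868
(√(R + a(234)) + C) + 57454 = (√(70432 - 61) - 28868) + 57454 = (√70371 - 28868) + 57454 = (3*√7819 - 28868) + 57454 = (-28868 + 3*√7819) + 57454 = 28586 + 3*√7819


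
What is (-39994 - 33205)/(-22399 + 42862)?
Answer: -73199/20463 ≈ -3.5771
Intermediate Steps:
(-39994 - 33205)/(-22399 + 42862) = -73199/20463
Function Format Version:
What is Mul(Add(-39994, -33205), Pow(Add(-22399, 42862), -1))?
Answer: Rational(-73199, 20463) ≈ -3.5771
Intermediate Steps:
Mul(Add(-39994, -33205), Pow(Add(-22399, 42862), -1)) = Mul(-73199, Pow(20463, -1)) = Mul(-73199, Rational(1, 20463)) = Rational(-73199, 20463)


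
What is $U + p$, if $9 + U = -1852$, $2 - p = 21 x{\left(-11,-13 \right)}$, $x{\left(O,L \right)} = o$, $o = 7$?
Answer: $-2006$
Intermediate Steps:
$x{\left(O,L \right)} = 7$
$p = -145$ ($p = 2 - 21 \cdot 7 = 2 - 147 = -145$)
$U = -1861$ ($U = -9 - 1852 = -1861$)
$U + p = -1861 - 145 = -2006$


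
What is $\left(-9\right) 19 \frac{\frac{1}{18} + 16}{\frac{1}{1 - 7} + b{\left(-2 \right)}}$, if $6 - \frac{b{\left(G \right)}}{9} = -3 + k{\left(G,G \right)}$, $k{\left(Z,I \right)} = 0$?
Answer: $- \frac{16473}{485} \approx -33.965$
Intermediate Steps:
$b{\left(G \right)} = 81$ ($b{\left(G \right)} = 54 - 9 \left(-3 + 0\right) = 54 - -27 = 54 + 27 = 81$)
$\left(-9\right) 19 \frac{\frac{1}{18} + 16}{\frac{1}{1 - 7} + b{\left(-2 \right)}} = \left(-9\right) 19 \frac{\frac{1}{18} + 16}{\frac{1}{1 - 7} + 81} = - 171 \frac{\frac{1}{18} + 16}{\frac{1}{-6} + 81} = - 171 \frac{289}{18 \left(- \frac{1}{6} + 81\right)} = - 171 \frac{289}{18 \cdot \frac{485}{6}} = - 171 \cdot \frac{289}{18} \cdot \frac{6}{485} = \left(-171\right) \frac{289}{1455} = - \frac{16473}{485}$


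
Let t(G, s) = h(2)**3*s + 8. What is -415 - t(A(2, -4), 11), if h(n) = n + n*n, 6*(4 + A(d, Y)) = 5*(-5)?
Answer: -2799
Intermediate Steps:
A(d, Y) = -49/6 (A(d, Y) = -4 + (5*(-5))/6 = -4 + (1/6)*(-25) = -4 - 25/6 = -49/6)
h(n) = n + n**2
t(G, s) = 8 + 216*s (t(G, s) = (2*(1 + 2))**3*s + 8 = (2*3)**3*s + 8 = 6**3*s + 8 = 216*s + 8 = 8 + 216*s)
-415 - t(A(2, -4), 11) = -415 - (8 + 216*11) = -415 - (8 + 2376) = -415 - 1*2384 = -415 - 2384 = -2799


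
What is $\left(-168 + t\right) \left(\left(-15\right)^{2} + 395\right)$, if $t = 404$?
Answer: $146320$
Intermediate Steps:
$\left(-168 + t\right) \left(\left(-15\right)^{2} + 395\right) = \left(-168 + 404\right) \left(\left(-15\right)^{2} + 395\right) = 236 \left(225 + 395\right) = 236 \cdot 620 = 146320$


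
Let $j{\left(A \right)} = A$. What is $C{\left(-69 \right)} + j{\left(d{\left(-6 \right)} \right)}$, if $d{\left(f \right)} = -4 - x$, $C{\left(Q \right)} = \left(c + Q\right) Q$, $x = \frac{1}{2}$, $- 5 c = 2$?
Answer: $\frac{47841}{10} \approx 4784.1$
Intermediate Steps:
$c = - \frac{2}{5}$ ($c = \left(- \frac{1}{5}\right) 2 = - \frac{2}{5} \approx -0.4$)
$x = \frac{1}{2} \approx 0.5$
$C{\left(Q \right)} = Q \left(- \frac{2}{5} + Q\right)$ ($C{\left(Q \right)} = \left(- \frac{2}{5} + Q\right) Q = Q \left(- \frac{2}{5} + Q\right)$)
$d{\left(f \right)} = - \frac{9}{2}$ ($d{\left(f \right)} = -4 - \frac{1}{2} = - \frac{9}{2}$)
$C{\left(-69 \right)} + j{\left(d{\left(-6 \right)} \right)} = \frac{1}{5} \left(-69\right) \left(-2 + 5 \left(-69\right)\right) - \frac{9}{2} = \frac{1}{5} \left(-69\right) \left(-2 - 345\right) - \frac{9}{2} = \frac{1}{5} \left(-69\right) \left(-347\right) - \frac{9}{2} = \frac{23943}{5} - \frac{9}{2} = \frac{47841}{10}$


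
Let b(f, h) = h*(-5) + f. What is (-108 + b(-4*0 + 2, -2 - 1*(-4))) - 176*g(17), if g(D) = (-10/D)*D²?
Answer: 29804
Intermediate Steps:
b(f, h) = f - 5*h (b(f, h) = -5*h + f = f - 5*h)
g(D) = -10*D
(-108 + b(-4*0 + 2, -2 - 1*(-4))) - 176*g(17) = (-108 + ((-4*0 + 2) - 5*(-2 - 1*(-4)))) - (-1760)*17 = (-108 + ((0 + 2) - 5*(-2 + 4))) - 176*(-170) = (-108 + (2 - 5*2)) + 29920 = (-108 + (2 - 10)) + 29920 = (-108 - 8) + 29920 = -116 + 29920 = 29804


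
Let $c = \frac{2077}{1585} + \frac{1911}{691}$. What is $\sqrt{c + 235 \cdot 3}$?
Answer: $\frac{\sqrt{850564776746995}}{1095235} \approx 26.628$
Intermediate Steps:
$c = \frac{4464142}{1095235}$ ($c = 2077 \cdot \frac{1}{1585} + 1911 \cdot \frac{1}{691} = \frac{2077}{1585} + \frac{1911}{691} = \frac{4464142}{1095235} \approx 4.076$)
$\sqrt{c + 235 \cdot 3} = \sqrt{\frac{4464142}{1095235} + 235 \cdot 3} = \sqrt{\frac{4464142}{1095235} + 705} = \sqrt{\frac{776604817}{1095235}} = \frac{\sqrt{850564776746995}}{1095235}$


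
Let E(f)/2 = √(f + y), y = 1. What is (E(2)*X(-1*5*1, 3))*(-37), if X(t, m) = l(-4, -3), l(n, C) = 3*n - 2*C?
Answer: 444*√3 ≈ 769.03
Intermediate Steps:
l(n, C) = -2*C + 3*n
E(f) = 2*√(1 + f) (E(f) = 2*√(f + 1) = 2*√(1 + f))
X(t, m) = -6 (X(t, m) = -2*(-3) + 3*(-4) = 6 - 12 = -6)
(E(2)*X(-1*5*1, 3))*(-37) = ((2*√(1 + 2))*(-6))*(-37) = ((2*√3)*(-6))*(-37) = -12*√3*(-37) = 444*√3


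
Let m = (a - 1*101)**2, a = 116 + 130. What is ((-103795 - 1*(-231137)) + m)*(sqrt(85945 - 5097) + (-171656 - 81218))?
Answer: -37518156758 + 593468*sqrt(5053) ≈ -3.7476e+10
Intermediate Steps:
a = 246
m = 21025 (m = (246 - 1*101)**2 = (246 - 101)**2 = 145**2 = 21025)
((-103795 - 1*(-231137)) + m)*(sqrt(85945 - 5097) + (-171656 - 81218)) = ((-103795 - 1*(-231137)) + 21025)*(sqrt(85945 - 5097) + (-171656 - 81218)) = ((-103795 + 231137) + 21025)*(sqrt(80848) - 252874) = (127342 + 21025)*(4*sqrt(5053) - 252874) = 148367*(-252874 + 4*sqrt(5053)) = -37518156758 + 593468*sqrt(5053)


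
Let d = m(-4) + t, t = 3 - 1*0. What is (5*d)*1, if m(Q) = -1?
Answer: 10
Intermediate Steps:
t = 3 (t = 3 + 0 = 3)
d = 2 (d = -1 + 3 = 2)
(5*d)*1 = (5*2)*1 = 10*1 = 10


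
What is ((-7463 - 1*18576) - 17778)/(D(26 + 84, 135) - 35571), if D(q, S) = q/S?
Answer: 1183059/960395 ≈ 1.2318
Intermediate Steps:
((-7463 - 1*18576) - 17778)/(D(26 + 84, 135) - 35571) = ((-7463 - 1*18576) - 17778)/((26 + 84)/135 - 35571) = ((-7463 - 18576) - 17778)/(110*(1/135) - 35571) = (-26039 - 17778)/(22/27 - 35571) = -43817/(-960395/27) = -43817*(-27/960395) = 1183059/960395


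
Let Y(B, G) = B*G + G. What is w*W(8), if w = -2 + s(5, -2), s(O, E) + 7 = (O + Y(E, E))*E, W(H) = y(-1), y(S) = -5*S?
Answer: -115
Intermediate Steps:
Y(B, G) = G + B*G
W(H) = 5 (W(H) = -5*(-1) = 5)
s(O, E) = -7 + E*(O + E*(1 + E)) (s(O, E) = -7 + (O + E*(1 + E))*E = -7 + E*(O + E*(1 + E)))
w = -23 (w = -2 + (-7 - 2*5 + (-2)**2*(1 - 2)) = -2 + (-7 - 10 + 4*(-1)) = -2 + (-7 - 10 - 4) = -2 - 21 = -23)
w*W(8) = -23*5 = -115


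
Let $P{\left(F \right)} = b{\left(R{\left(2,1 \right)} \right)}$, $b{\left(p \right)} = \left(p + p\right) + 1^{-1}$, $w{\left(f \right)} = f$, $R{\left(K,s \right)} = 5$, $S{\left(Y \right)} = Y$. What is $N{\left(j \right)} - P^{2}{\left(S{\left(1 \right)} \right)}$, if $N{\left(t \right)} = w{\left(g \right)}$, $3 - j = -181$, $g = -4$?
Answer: $-125$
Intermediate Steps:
$j = 184$ ($j = 3 - -181 = 3 + 181 = 184$)
$b{\left(p \right)} = 1 + 2 p$ ($b{\left(p \right)} = 2 p + 1 = 1 + 2 p$)
$P{\left(F \right)} = 11$ ($P{\left(F \right)} = 1 + 2 \cdot 5 = 1 + 10 = 11$)
$N{\left(t \right)} = -4$
$N{\left(j \right)} - P^{2}{\left(S{\left(1 \right)} \right)} = -4 - 11^{2} = -4 - 121 = -125$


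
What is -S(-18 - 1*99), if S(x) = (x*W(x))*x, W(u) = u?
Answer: 1601613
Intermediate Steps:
S(x) = x**3 (S(x) = (x*x)*x = x**2*x = x**3)
-S(-18 - 1*99) = -(-18 - 1*99)**3 = -(-18 - 99)**3 = -1*(-117)**3 = -1*(-1601613) = 1601613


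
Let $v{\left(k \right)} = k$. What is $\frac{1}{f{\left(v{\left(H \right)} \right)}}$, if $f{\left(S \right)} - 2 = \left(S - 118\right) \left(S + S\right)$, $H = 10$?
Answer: $- \frac{1}{2158} \approx -0.00046339$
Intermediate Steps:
$f{\left(S \right)} = 2 + 2 S \left(-118 + S\right)$ ($f{\left(S \right)} = 2 + \left(S - 118\right) \left(S + S\right) = 2 + \left(-118 + S\right) 2 S = 2 + 2 S \left(-118 + S\right)$)
$\frac{1}{f{\left(v{\left(H \right)} \right)}} = \frac{1}{2 - 2360 + 2 \cdot 10^{2}} = \frac{1}{2 - 2360 + 2 \cdot 100} = \frac{1}{2 - 2360 + 200} = \frac{1}{-2158} = - \frac{1}{2158}$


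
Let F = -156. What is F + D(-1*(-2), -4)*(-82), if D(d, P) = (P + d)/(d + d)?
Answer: -115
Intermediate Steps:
D(d, P) = (P + d)/(2*d) (D(d, P) = (P + d)/((2*d)) = (P + d)*(1/(2*d)) = (P + d)/(2*d))
F + D(-1*(-2), -4)*(-82) = -156 + ((-4 - 1*(-2))/(2*((-1*(-2)))))*(-82) = -156 + ((1/2)*(-4 + 2)/2)*(-82) = -156 + ((1/2)*(1/2)*(-2))*(-82) = -156 - 1/2*(-82) = -156 + 41 = -115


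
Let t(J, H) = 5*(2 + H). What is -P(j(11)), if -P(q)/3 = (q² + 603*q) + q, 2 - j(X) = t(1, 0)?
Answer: -14304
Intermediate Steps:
t(J, H) = 10 + 5*H
j(X) = -8 (j(X) = 2 - (10 + 5*0) = 2 - (10 + 0) = 2 - 1*10 = 2 - 10 = -8)
P(q) = -1812*q - 3*q² (P(q) = -3*((q² + 603*q) + q) = -3*(q² + 604*q) = -1812*q - 3*q²)
-P(j(11)) = -(-3)*(-8)*(604 - 8) = -(-3)*(-8)*596 = -1*14304 = -14304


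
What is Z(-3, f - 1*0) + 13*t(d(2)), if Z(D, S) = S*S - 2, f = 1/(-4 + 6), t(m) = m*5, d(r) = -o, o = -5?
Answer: 1293/4 ≈ 323.25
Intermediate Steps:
d(r) = 5 (d(r) = -1*(-5) = 5)
t(m) = 5*m
f = 1/2 ≈ 0.50000
Z(D, S) = -2 + S**2 (Z(D, S) = S**2 - 2 = -2 + S**2)
Z(-3, f - 1*0) + 13*t(d(2)) = (-2 + (1/2 - 1*0)**2) + 13*(5*5) = (-2 + (1/2 + 0)**2) + 13*25 = (-2 + (1/2)**2) + 325 = (-2 + 1/4) + 325 = -7/4 + 325 = 1293/4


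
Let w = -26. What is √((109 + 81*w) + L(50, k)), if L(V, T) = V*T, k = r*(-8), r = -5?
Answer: √3 ≈ 1.7320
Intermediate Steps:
k = 40 (k = -5*(-8) = 40)
L(V, T) = T*V
√((109 + 81*w) + L(50, k)) = √((109 + 81*(-26)) + 40*50) = √((109 - 2106) + 2000) = √(-1997 + 2000) = √3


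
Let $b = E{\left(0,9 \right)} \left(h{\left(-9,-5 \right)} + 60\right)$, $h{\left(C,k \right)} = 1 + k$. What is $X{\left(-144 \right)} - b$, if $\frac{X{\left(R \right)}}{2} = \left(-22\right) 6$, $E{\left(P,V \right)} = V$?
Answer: $-768$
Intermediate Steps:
$X{\left(R \right)} = -264$ ($X{\left(R \right)} = 2 \left(\left(-22\right) 6\right) = 2 \left(-132\right) = -264$)
$b = 504$ ($b = 9 \left(\left(1 - 5\right) + 60\right) = 9 \left(-4 + 60\right) = 9 \cdot 56 = 504$)
$X{\left(-144 \right)} - b = -264 - 504 = -768$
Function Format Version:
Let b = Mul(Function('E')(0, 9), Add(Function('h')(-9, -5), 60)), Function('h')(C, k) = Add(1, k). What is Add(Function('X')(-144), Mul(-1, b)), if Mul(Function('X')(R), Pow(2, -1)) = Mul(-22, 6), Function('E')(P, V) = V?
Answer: -768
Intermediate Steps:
Function('X')(R) = -264 (Function('X')(R) = Mul(2, Mul(-22, 6)) = Mul(2, -132) = -264)
b = 504 (b = Mul(9, Add(Add(1, -5), 60)) = Mul(9, Add(-4, 60)) = Mul(9, 56) = 504)
Add(Function('X')(-144), Mul(-1, b)) = Add(-264, Mul(-1, 504)) = Add(-264, -504) = -768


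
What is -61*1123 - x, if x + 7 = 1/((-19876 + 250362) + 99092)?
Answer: -22574774689/329578 ≈ -68496.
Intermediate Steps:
x = -2307045/329578 (x = -7 + 1/((-19876 + 250362) + 99092) = -7 + 1/(230486 + 99092) = -7 + 1/329578 = -2307045/329578 ≈ -7.0000)
-61*1123 - x = -61*1123 - 1*(-2307045/329578) = -68503 + 2307045/329578 = -22574774689/329578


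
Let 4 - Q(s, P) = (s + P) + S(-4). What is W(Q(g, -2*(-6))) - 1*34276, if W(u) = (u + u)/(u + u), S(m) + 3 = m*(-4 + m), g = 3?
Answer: -34275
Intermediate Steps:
S(m) = -3 + m*(-4 + m)
Q(s, P) = -25 - P - s (Q(s, P) = 4 - ((s + P) + (-3 + (-4)² - 4*(-4))) = 4 - ((P + s) + (-3 + 16 + 16)) = 4 - ((P + s) + 29) = 4 - (29 + P + s) = 4 + (-29 - P - s) = -25 - P - s)
W(u) = 1 (W(u) = (2*u)/((2*u)) = (2*u)*(1/(2*u)) = 1)
W(Q(g, -2*(-6))) - 1*34276 = 1 - 1*34276 = 1 - 34276 = -34275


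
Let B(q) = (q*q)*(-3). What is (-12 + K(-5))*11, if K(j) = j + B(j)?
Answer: -1012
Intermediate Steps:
B(q) = -3*q² (B(q) = q²*(-3) = -3*q²)
K(j) = j - 3*j²
(-12 + K(-5))*11 = (-12 - 5*(1 - 3*(-5)))*11 = (-12 - 5*(1 + 15))*11 = (-12 - 5*16)*11 = (-12 - 80)*11 = -92*11 = -1012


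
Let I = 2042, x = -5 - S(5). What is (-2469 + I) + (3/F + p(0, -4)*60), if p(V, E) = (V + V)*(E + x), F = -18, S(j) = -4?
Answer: -2563/6 ≈ -427.17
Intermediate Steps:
x = -1 (x = -5 - 1*(-4) = -5 + 4 = -1)
p(V, E) = 2*V*(-1 + E) (p(V, E) = (V + V)*(E - 1) = (2*V)*(-1 + E) = 2*V*(-1 + E))
(-2469 + I) + (3/F + p(0, -4)*60) = (-2469 + 2042) + (3/(-18) + (2*0*(-1 - 4))*60) = -427 + (3*(-1/18) + (2*0*(-5))*60) = -427 + (-1/6 + 0*60) = -427 + (-1/6 + 0) = -427 - 1/6 = -2563/6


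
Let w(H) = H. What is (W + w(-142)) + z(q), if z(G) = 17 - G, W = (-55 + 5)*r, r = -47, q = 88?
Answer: 2137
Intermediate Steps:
W = 2350 (W = (-55 + 5)*(-47) = -50*(-47) = 2350)
(W + w(-142)) + z(q) = (2350 - 142) + (17 - 1*88) = 2208 + (17 - 88) = 2208 - 71 = 2137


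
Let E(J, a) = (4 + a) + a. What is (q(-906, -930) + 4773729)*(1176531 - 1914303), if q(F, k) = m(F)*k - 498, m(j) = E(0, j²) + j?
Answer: 1122256616747868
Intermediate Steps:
E(J, a) = 4 + 2*a
m(j) = 4 + j + 2*j² (m(j) = (4 + 2*j²) + j = 4 + j + 2*j²)
q(F, k) = -498 + k*(4 + F + 2*F²) (q(F, k) = (4 + F + 2*F²)*k - 498 = k*(4 + F + 2*F²) - 498 = -498 + k*(4 + F + 2*F²))
(q(-906, -930) + 4773729)*(1176531 - 1914303) = ((-498 - 930*(4 - 906 + 2*(-906)²)) + 4773729)*(1176531 - 1914303) = ((-498 - 930*(4 - 906 + 2*820836)) + 4773729)*(-737772) = ((-498 - 930*(4 - 906 + 1641672)) + 4773729)*(-737772) = ((-498 - 930*1640770) + 4773729)*(-737772) = ((-498 - 1525916100) + 4773729)*(-737772) = (-1525916598 + 4773729)*(-737772) = -1521142869*(-737772) = 1122256616747868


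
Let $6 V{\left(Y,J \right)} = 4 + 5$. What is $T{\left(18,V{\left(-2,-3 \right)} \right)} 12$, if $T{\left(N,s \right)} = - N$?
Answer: $-216$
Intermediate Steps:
$V{\left(Y,J \right)} = \frac{3}{2}$ ($V{\left(Y,J \right)} = \frac{4 + 5}{6} = \frac{1}{6} \cdot 9 = \frac{3}{2}$)
$T{\left(18,V{\left(-2,-3 \right)} \right)} 12 = \left(-1\right) 18 \cdot 12 = \left(-18\right) 12 = -216$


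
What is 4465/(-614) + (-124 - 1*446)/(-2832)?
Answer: -1024575/144904 ≈ -7.0707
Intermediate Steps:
4465/(-614) + (-124 - 1*446)/(-2832) = 4465*(-1/614) + (-124 - 446)*(-1/2832) = -4465/614 - 570*(-1/2832) = -4465/614 + 95/472 = -1024575/144904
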